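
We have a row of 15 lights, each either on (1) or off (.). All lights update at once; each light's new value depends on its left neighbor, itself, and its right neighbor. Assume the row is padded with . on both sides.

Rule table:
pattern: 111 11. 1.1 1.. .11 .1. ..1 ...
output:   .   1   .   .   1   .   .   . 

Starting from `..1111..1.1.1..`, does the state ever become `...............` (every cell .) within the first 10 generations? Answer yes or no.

..1..1.........
...............
all cells are . at generation 2

yes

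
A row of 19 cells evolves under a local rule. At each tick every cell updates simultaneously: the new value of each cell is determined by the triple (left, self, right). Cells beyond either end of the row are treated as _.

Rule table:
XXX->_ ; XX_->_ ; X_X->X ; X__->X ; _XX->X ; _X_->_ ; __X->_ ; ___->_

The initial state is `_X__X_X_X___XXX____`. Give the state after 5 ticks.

tick 1: __X__X_X_X__X__X___
tick 2: ___X__X_X_X__X__X__
tick 3: ____X__X_X_X__X__X_
tick 4: _____X__X_X_X__X__X
tick 5: ______X__X_X_X__X__

______X__X_X_X__X__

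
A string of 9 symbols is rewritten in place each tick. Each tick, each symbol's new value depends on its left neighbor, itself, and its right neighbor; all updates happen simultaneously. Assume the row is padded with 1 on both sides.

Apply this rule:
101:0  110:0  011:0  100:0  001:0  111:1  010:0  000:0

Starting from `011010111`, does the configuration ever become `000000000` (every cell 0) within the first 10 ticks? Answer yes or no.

yes

000000011
000000001
000000000
all cells are 0 at tick 3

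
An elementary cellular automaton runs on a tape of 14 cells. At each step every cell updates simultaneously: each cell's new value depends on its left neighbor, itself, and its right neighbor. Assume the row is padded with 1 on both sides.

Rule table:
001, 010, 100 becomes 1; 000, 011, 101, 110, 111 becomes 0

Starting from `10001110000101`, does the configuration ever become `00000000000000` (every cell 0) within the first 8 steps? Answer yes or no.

no

01010001001100
01011011110011
01000000001100
01100000010011
00010000111100
10111001000011
00000111100100
10001000011111
step 8 is 10001000011111, still not uniform 0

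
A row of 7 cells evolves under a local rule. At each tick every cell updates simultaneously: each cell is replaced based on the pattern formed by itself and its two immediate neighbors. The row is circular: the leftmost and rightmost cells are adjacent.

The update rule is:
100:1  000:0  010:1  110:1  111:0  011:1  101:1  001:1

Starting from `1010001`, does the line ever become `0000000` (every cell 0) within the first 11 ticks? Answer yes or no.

yes

tick 1: 1111011
tick 2: 0001110
tick 3: 0011011
tick 4: 1111111
tick 5: 0000000
all cells are 0 at tick 5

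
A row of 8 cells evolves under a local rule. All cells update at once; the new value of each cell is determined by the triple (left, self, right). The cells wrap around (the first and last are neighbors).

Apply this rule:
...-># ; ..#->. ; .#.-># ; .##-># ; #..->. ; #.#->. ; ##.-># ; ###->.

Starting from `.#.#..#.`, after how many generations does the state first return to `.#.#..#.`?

1

.#.#..#.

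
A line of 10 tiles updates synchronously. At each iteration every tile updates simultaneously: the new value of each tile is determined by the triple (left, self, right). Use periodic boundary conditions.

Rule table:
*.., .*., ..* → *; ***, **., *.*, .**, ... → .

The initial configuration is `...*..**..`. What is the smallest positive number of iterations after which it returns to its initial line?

..****..*.
.*....****
.**..*....
*..****...
***....*.*
...*..**..

6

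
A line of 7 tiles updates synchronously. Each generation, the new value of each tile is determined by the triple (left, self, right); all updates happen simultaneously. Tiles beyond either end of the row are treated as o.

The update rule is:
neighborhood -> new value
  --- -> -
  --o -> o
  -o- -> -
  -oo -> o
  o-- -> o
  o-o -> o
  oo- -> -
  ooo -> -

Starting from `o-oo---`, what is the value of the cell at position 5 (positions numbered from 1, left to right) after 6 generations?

-oo-o-o
oo-o-oo
--o-oo-
oo-oo-o
--oo-oo
ooo-oo-
position 5 holds o

o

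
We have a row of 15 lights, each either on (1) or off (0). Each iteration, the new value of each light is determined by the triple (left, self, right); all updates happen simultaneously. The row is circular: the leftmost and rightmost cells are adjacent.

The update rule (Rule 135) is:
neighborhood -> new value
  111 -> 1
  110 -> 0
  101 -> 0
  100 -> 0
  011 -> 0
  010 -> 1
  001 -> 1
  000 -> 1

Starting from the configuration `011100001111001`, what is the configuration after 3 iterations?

100010101111101

001001110110011
011010100000100
100010101111101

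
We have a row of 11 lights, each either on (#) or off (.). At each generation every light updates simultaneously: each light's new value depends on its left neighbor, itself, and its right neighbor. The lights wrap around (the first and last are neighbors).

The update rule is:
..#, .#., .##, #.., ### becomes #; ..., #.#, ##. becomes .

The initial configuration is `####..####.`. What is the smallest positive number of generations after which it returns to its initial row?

22

###.#####..
##..####.##
#.#####..##
..####.####
#####..###.
####.####..
###..###.##
##.####..##
#..###.####
.####..####
.###.#####.
###..####.#
##.#####..#
#..####.###
.#####..###
.####.####.
####..###.#
###.####..#
##..###.###
#.####..###
..###.#####
####..####.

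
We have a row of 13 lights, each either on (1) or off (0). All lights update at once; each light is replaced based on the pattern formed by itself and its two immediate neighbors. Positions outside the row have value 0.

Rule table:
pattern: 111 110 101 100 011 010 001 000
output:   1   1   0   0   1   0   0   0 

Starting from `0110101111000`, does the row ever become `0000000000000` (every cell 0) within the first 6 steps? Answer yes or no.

step 1: 0110001111000
step 2: 0110001111000  (fixed point — unchanged through step 6)
step 6 is 0110001111000, still not uniform 0

no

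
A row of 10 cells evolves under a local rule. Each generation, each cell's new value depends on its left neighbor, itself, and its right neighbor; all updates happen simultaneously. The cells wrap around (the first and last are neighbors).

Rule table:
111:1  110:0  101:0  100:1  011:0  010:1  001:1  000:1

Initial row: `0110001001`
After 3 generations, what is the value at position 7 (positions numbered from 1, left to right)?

1

0001111111
1110111110
0100011100
position 7 holds 1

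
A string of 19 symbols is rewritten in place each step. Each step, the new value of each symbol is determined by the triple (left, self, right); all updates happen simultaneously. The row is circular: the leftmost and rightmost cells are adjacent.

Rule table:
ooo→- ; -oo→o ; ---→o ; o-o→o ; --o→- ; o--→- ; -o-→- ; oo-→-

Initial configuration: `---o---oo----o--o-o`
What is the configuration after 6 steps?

-o---o-o--oo-----o-
---o--o---o--ooo---
oo------o----o---oo
---oooo---oo---o-o-
oo-o----o-o--o--o--
o-o--oo--o---------

o-o--oo--o---------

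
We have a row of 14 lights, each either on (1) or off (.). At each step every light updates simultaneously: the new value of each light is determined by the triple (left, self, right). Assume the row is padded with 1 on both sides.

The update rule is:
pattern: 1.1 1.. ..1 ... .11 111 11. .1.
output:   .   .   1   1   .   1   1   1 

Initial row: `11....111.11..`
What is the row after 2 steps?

11.111.11..1.1
11..11..1.11..

11..11..1.11..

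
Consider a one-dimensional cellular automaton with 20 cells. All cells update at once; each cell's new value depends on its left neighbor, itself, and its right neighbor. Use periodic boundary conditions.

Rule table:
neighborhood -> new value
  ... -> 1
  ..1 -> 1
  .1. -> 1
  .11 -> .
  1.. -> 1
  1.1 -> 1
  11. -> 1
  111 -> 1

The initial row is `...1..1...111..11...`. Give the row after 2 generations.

11111111111.1111.111

generation 1: 1111111111.1111.1111
generation 2: 11111111111.1111.111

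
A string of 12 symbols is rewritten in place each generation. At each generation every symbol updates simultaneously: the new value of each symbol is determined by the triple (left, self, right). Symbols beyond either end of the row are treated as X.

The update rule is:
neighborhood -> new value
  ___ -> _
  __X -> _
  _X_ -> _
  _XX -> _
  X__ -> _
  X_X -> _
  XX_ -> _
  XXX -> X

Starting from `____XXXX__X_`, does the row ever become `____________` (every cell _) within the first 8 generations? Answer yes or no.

yes

generation 1: _____XX_____
generation 2: ____________
all cells are _ at generation 2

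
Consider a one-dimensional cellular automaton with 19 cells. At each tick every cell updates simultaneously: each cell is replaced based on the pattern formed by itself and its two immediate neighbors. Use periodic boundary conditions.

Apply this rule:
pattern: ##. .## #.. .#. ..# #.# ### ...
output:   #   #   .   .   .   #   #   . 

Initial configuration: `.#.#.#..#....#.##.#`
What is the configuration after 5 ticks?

##............#####

#.#.#.........####.
.#.#..........#####
#.#...........#####
##............#####
##............#####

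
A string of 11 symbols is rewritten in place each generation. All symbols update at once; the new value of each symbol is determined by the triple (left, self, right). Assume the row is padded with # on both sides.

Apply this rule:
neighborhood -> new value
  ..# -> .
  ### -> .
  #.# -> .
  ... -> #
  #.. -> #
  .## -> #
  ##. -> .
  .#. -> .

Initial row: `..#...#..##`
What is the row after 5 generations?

.......###.

generation 1: #..##..#.#.
generation 2: .#.#.#.....
generation 3: ......####.
generation 4: #####.#....
generation 5: .......###.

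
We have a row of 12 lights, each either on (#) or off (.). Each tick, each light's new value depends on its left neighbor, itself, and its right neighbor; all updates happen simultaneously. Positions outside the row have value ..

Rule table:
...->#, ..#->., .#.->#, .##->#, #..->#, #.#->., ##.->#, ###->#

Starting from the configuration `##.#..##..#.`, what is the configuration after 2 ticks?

##.##.###.##

##.##.###.##
##.##.###.##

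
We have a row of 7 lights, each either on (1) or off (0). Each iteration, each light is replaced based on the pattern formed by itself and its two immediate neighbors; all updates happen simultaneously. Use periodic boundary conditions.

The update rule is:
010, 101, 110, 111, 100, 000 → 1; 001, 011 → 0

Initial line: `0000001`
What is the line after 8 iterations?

1111101

iteration 1: 1111101
iteration 2: 1111110
iteration 3: 0111111
iteration 4: 1011111
iteration 5: 1101111
iteration 6: 1110111
iteration 7: 1111011
iteration 8: 1111101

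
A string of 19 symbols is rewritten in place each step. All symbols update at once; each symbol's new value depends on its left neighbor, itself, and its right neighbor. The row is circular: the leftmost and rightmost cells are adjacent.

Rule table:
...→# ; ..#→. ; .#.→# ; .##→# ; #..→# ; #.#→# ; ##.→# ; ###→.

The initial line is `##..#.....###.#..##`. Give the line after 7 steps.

#####.#.#####.#####

.##.#####.#.####.#.
.####...#####..####
##..###.#...##.#..#
.##.#.#####.#####.#
#######...###...###
......###.#.###.#..
#####.#.#####.#####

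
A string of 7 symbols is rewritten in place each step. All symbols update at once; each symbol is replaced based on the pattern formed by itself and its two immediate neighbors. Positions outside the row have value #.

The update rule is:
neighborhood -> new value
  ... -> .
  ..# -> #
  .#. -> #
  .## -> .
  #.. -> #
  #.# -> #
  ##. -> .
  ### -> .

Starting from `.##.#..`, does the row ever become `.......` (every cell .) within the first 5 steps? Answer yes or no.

no

#..####
.##....
#..#..#
.#####.
#.....#
step 5 is #.....#, still not uniform .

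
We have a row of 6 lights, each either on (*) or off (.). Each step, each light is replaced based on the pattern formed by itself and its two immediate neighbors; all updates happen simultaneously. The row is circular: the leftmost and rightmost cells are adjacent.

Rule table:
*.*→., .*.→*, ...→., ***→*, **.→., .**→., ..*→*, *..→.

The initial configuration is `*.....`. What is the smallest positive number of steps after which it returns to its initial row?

*....*
....*.
...**.
..*...
.**...
*.....

6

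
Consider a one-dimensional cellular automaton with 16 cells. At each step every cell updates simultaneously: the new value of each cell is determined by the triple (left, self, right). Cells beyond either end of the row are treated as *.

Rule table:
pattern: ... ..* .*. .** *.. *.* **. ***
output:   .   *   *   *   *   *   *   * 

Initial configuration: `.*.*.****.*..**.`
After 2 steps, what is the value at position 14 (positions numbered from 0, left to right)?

****************
****************
position 14 holds *

*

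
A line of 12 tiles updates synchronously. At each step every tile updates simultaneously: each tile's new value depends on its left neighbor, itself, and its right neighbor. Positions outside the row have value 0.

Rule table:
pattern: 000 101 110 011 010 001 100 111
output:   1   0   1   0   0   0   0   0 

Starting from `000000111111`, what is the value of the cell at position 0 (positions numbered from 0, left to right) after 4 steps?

0

111110000001
000010111100
111000000101
001011110000
position 0 holds 0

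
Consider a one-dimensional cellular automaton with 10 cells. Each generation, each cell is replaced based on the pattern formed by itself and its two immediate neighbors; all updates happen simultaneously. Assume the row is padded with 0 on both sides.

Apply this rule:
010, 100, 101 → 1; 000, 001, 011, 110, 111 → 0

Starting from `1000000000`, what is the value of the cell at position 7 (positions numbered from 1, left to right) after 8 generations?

generation 1: 1100000000
generation 2: 0010000000
generation 3: 0011000000
generation 4: 0000100000
generation 5: 0000110000
generation 6: 0000001000
generation 7: 0000001100
generation 8: 0000000010
position 7 holds 0

0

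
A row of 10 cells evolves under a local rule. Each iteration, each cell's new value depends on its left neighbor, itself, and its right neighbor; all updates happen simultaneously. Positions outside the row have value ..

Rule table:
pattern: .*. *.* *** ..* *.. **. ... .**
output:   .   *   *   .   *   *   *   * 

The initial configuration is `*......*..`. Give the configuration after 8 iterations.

.*****..**
.******.**
.*********
.*********  (fixed point — unchanged through iteration 8)

.*********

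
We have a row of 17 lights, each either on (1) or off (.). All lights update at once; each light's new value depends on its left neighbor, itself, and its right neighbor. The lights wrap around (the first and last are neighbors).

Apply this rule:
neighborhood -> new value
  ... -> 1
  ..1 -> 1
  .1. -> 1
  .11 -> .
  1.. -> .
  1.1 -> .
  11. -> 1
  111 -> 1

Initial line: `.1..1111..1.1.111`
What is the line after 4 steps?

.1.1.1.1..1.1.1.1

.1.1.111.11.1..11
.1.1..11..1.1.1.1
.1.1.1.1.11.1.1.1
.1.1.1.1..1.1.1.1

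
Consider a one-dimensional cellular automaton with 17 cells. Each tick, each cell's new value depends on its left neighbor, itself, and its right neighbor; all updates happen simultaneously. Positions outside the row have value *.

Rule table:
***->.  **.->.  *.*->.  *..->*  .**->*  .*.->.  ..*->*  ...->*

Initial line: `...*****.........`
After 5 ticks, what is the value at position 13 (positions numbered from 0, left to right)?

****....*********
....*****........
*****....********
.....*****.......
******....*******
position 13 holds *

*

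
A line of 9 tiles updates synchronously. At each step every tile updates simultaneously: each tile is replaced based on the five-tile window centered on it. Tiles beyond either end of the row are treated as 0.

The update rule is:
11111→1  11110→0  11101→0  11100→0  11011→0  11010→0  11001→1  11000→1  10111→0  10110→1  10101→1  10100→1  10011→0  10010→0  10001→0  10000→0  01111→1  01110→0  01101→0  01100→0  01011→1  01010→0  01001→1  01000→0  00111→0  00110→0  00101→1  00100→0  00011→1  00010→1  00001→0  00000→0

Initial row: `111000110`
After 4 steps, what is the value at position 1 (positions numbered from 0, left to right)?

0

step 1: 000101001
step 2: 001101100
step 3: 010001010
step 4: 100011010
position 1 holds 0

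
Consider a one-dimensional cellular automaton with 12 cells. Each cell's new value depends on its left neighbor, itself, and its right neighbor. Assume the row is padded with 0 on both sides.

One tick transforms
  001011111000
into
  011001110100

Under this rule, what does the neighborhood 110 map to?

0

At position 8 the neighborhood is 110; the next row has 0 there.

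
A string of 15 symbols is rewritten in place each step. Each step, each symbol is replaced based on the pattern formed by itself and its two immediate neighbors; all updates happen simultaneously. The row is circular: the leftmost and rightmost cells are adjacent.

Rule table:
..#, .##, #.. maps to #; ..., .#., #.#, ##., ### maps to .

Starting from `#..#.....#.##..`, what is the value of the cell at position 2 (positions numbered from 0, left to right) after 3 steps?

#

.##.#...#..#.##
.#...#.#.##..#.
#.#.#....#.##.#
position 2 holds #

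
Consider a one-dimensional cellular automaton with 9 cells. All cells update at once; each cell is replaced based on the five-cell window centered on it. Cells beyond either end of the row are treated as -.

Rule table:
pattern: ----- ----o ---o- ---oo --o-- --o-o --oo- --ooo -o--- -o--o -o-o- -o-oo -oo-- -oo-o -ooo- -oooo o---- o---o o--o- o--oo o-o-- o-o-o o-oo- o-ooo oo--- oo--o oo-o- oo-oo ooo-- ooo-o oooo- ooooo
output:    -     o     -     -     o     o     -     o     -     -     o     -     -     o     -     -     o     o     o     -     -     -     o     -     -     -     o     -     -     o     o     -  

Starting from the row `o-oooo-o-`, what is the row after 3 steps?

oo-o--o-o

o---ooo--
o-o-o---o
oo-o--o-o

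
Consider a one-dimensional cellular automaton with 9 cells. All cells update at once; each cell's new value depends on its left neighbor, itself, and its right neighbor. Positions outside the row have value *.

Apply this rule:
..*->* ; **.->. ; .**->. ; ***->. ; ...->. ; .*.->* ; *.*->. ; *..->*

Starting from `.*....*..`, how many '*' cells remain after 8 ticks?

tick 1: .**..****
tick 2: ...**....
tick 3: *.*..*..*
tick 4: ..******.
tick 5: **.......
tick 6: ..*.....*
tick 7: ****...*.
tick 8: ....*.**.
count of *: 3

3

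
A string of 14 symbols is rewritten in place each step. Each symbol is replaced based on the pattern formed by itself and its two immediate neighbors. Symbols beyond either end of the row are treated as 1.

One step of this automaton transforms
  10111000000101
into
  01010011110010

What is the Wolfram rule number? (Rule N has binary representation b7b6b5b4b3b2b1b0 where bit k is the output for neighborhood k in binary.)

position 3: 111 → 1  (bit 7 = 1)
position 0: 110 → 0  (bit 6 = 0)
position 1: 101 → 1  (bit 5 = 1)
position 5: 100 → 0  (bit 4 = 0)
position 2: 011 → 0  (bit 3 = 0)
position 11: 010 → 0  (bit 2 = 0)
position 10: 001 → 0  (bit 1 = 0)
position 6: 000 → 1  (bit 0 = 1)
bits b7..b0 = 10100001 = 161

161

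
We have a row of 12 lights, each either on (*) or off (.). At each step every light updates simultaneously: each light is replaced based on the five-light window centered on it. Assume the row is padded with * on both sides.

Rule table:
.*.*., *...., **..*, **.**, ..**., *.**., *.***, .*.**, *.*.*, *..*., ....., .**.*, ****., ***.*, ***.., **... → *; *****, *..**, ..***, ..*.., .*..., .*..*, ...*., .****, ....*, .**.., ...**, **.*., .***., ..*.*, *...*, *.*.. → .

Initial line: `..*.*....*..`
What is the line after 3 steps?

***.....*.*.

step 1: **.*..*.....
step 2: **...*..**..
step 3: ***.....*.*.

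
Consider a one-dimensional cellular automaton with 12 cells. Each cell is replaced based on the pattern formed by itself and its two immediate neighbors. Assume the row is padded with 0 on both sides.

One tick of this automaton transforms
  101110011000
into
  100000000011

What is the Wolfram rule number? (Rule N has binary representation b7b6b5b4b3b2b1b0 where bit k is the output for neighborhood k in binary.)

5

position 3: 111 → 0  (bit 7 = 0)
position 4: 110 → 0  (bit 6 = 0)
position 1: 101 → 0  (bit 5 = 0)
position 5: 100 → 0  (bit 4 = 0)
position 2: 011 → 0  (bit 3 = 0)
position 0: 010 → 1  (bit 2 = 1)
position 6: 001 → 0  (bit 1 = 0)
position 10: 000 → 1  (bit 0 = 1)
bits b7..b0 = 00000101 = 5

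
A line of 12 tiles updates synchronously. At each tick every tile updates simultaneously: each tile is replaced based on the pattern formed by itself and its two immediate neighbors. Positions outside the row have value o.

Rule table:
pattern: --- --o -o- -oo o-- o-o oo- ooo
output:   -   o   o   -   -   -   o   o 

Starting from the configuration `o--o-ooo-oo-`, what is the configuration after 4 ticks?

o--o-o-o-oo-

o-oo--oo--o-
o--o-o-o-oo-
o-oo-o-o--o-
o--o-o-o-oo-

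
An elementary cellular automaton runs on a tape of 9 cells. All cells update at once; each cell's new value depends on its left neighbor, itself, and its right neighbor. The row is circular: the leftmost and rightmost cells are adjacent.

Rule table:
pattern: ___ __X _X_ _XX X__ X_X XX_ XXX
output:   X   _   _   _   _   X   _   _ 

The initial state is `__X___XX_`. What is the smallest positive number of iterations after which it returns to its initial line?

iteration 1: X___X____
iteration 2: __X___XX_

2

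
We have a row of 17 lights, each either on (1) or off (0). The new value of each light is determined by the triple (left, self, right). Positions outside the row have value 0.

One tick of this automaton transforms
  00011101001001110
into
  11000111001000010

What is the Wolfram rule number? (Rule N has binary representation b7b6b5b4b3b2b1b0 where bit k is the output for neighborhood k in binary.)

position 4: 111 → 0  (bit 7 = 0)
position 5: 110 → 1  (bit 6 = 1)
position 6: 101 → 1  (bit 5 = 1)
position 8: 100 → 0  (bit 4 = 0)
position 3: 011 → 0  (bit 3 = 0)
position 7: 010 → 1  (bit 2 = 1)
position 2: 001 → 0  (bit 1 = 0)
position 0: 000 → 1  (bit 0 = 1)
bits b7..b0 = 01100101 = 101

101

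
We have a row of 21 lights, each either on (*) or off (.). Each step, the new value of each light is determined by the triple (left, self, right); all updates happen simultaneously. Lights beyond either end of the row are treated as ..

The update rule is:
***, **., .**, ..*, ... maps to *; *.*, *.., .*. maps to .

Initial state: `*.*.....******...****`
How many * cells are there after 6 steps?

....**********.******
**************.******
**************.******  (fixed point — unchanged through step 6)
count of *: 20

20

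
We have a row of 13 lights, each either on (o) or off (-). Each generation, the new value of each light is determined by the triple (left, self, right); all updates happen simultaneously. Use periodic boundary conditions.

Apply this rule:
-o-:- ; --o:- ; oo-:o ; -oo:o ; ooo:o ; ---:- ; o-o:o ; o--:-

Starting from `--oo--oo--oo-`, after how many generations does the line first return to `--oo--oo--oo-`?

1

--oo--oo--oo-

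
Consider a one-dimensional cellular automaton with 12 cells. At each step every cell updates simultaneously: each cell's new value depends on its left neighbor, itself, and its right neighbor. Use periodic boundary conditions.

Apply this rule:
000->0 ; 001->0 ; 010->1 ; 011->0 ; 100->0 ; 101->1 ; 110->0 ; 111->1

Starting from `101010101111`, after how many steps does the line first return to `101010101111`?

4

step 1: 011111110111
step 2: 101111101010
step 3: 110111011111
step 4: 101010101111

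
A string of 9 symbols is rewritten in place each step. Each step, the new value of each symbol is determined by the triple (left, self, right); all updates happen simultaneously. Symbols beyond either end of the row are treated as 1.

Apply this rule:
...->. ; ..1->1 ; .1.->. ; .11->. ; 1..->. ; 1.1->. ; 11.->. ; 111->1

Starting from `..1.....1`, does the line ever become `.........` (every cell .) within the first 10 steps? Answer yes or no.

no

step 1: .1.....1.
step 2: ......1..
step 3: .....1..1
step 4: ....1..1.
step 5: ...1..1..
step 6: ..1..1..1
step 7: .1..1..1.
step 8: ...1..1..  (repeats step 5; period 3)
step 10: .1..1..1.
step 10 is .1..1..1., still not uniform .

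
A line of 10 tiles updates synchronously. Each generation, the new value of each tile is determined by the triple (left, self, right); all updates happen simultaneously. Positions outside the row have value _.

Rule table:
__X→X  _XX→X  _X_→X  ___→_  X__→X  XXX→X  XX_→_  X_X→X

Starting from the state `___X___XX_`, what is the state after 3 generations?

XXX_XX_XX_

__XXX_XX_X
_XXX_XX_XX
XXX_XX_XX_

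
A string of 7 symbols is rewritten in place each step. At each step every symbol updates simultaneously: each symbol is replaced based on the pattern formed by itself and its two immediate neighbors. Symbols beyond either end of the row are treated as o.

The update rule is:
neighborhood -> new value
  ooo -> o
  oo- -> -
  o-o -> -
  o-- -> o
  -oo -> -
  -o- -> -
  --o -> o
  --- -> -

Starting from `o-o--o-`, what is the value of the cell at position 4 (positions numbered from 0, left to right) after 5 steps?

step 1: ---oo--
step 2: o-o--oo
step 3: ---oo-o
step 4: o-o----
step 5: ---o--o
position 4 holds -

-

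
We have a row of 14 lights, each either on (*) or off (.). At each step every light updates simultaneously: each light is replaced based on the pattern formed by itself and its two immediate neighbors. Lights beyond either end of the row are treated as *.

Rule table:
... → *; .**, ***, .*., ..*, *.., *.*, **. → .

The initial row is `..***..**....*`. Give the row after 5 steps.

..........**..
.********.....
..........***.
.********.....  (repeats step 2; period 2)
step 5: ..........***.

..........***.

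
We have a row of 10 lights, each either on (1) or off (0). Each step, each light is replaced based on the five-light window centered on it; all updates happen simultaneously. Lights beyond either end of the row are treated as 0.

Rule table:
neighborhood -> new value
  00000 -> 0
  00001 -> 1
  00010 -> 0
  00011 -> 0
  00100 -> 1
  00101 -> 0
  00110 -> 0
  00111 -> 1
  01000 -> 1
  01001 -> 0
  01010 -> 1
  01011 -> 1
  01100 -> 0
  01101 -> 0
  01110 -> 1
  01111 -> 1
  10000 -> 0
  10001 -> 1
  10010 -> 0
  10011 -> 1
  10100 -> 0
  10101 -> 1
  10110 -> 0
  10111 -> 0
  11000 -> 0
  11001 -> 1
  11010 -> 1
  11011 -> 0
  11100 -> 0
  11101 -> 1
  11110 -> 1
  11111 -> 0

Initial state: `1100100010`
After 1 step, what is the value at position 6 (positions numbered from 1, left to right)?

0010111011
position 6 holds 1

1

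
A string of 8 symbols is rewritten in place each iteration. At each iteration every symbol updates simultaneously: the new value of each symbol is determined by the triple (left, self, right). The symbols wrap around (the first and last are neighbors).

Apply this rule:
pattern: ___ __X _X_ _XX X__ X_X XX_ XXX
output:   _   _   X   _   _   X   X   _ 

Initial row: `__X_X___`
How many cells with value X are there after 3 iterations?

1

__XXX___
____X___
____X___
count of X: 1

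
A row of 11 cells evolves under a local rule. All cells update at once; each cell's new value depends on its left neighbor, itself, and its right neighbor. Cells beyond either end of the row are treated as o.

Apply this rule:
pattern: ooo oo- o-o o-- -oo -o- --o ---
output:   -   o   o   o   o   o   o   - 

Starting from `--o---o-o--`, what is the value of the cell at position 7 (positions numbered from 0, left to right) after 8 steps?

step 1: oooo-oooooo
step 2: ---ooo-----
step 3: o-oo-oo---o
step 4: oooooooo-oo
step 5: -------ooo-
step 6: o-----oo-oo
step 7: oo---ooooo-
step 8: -oo-oo---oo
position 7 holds -

-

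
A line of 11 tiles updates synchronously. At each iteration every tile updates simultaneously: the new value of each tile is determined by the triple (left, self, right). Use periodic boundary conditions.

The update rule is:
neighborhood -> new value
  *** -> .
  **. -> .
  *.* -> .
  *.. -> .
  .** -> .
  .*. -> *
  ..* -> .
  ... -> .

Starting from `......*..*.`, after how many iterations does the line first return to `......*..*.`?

1

......*..*.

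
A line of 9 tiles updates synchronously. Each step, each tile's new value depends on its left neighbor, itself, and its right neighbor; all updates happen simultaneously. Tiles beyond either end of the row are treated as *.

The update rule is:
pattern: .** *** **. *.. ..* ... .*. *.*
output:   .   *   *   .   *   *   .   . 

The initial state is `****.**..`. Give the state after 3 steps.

step 1: ****..*.*
step 2: ****.*...
step 3: ****...**

****...**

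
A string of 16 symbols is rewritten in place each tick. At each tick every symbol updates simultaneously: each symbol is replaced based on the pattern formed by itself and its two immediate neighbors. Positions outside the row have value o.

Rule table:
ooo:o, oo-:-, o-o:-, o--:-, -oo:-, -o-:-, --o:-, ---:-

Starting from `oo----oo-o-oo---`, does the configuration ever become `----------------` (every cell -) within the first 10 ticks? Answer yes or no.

o---------------
----------------
all cells are - at tick 2

yes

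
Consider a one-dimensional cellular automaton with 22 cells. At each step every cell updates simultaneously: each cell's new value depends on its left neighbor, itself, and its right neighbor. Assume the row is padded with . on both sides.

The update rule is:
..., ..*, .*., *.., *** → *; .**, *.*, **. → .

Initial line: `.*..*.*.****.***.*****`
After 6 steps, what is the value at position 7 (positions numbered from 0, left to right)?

*

*****.*..**...*...***.
.***..***..*******.*.*
*.*.**.*.**.*****..*.*
*.*....*.....***.***.*
*.***********.*...*..*
*..*********..********
position 7 holds *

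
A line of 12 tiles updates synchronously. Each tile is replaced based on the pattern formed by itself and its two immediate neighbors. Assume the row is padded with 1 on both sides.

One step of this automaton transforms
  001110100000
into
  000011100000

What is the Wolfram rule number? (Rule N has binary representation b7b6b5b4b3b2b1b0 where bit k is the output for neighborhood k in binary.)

position 3: 111 → 0  (bit 7 = 0)
position 4: 110 → 1  (bit 6 = 1)
position 5: 101 → 1  (bit 5 = 1)
position 0: 100 → 0  (bit 4 = 0)
position 2: 011 → 0  (bit 3 = 0)
position 6: 010 → 1  (bit 2 = 1)
position 1: 001 → 0  (bit 1 = 0)
position 8: 000 → 0  (bit 0 = 0)
bits b7..b0 = 01100100 = 100

100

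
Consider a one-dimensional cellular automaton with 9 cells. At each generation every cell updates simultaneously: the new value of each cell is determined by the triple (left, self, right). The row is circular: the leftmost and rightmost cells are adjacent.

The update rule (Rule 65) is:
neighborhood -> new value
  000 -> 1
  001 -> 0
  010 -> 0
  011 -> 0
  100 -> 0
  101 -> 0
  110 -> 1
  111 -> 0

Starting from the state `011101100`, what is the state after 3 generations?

000111111

generation 1: 000100101
generation 2: 010000000
generation 3: 000111111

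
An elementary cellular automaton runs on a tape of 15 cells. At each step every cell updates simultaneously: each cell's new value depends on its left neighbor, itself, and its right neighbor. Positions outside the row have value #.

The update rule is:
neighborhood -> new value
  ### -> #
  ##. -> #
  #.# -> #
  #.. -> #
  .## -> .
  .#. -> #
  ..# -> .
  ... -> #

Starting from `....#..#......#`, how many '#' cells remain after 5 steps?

###.##.######..
####.##.######.
#####.##.######
######.##.#####
#######.##.####
count of #: 13

13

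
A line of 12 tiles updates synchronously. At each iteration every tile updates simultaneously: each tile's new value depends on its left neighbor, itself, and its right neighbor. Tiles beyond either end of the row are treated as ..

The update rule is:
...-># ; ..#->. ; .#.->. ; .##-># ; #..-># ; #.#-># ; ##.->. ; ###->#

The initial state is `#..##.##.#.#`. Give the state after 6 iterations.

#..#.#.#.#.#

.#.#.##.#.#.
..#.##.#.#.#
#..##.#.#.#.
.#.#.#.#.#.#
..#.#.#.#.#.
#..#.#.#.#.#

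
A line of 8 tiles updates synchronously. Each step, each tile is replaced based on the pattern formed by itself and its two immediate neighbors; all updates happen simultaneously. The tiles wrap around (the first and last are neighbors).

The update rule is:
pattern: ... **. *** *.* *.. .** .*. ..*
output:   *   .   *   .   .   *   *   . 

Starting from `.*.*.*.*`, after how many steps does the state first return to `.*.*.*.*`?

.*.*.*.*

1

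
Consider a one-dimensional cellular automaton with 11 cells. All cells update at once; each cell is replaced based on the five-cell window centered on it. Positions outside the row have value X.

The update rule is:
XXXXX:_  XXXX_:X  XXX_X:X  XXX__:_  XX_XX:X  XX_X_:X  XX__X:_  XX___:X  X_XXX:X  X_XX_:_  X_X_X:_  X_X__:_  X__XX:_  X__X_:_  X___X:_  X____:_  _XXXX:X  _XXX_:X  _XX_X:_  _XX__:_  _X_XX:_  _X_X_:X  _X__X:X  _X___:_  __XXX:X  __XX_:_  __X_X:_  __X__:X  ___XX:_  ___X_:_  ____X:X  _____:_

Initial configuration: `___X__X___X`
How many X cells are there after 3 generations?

X__XX_X___X
_____X____X
X__X_X__X_X
count of X: 5

5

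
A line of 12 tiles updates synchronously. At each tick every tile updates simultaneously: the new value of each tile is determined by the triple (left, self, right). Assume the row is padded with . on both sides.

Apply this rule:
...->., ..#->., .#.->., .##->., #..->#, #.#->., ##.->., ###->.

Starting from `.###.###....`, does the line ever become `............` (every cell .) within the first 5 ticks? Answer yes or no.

........#...
.........#..
..........#.
...........#
............
all cells are . at tick 5

yes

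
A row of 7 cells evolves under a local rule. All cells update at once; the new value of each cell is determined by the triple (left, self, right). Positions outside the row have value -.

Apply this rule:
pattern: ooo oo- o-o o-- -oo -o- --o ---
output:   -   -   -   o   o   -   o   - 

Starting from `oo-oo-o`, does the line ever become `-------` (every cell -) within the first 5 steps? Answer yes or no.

yes

step 1: o--o---
step 2: -oo-o--
step 3: oo---o-
step 4: o-o-o-o
step 5: -------
all cells are - at step 5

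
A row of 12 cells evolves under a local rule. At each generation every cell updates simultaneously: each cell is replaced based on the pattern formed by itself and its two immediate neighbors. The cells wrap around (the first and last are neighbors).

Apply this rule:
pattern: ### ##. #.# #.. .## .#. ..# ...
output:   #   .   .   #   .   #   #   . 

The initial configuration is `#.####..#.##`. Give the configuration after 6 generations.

generation 1: ...##.###..#
generation 2: #.#....#.###
generation 3: ..##..##..##
generation 4: ##..##..##..
generation 5: ..##..##..##  (repeats generation 3; period 2)
generation 6: ##..##..##..

##..##..##..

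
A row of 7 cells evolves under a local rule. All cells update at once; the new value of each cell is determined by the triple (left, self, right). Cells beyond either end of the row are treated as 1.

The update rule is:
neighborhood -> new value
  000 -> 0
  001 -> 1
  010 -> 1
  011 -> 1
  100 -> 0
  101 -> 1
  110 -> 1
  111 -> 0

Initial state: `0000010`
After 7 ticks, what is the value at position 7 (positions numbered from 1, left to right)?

0000111
0001100
0011101
0110111
1111100
0000101
0001111
position 7 holds 1

1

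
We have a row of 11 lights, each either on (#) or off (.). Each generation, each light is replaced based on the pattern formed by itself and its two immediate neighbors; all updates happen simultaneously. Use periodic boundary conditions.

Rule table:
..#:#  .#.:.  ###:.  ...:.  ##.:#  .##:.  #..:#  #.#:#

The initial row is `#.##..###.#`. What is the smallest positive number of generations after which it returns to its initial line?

##.###..##.
.##..###.##
#.###..##.#
##..###.##.
.###..##.##
#..###.##.#
###..##.##.
..###.##.##
##..##.##.#
.###.##.##.
#..##.##.##
###.##.##..
..##.##.###
##.##.##..#
.##.##.###.
#.##.##..##
##.##.###..
.##.##..###
#.##.###..#
##.##..###.
.##.###..##
#.##..###.#

22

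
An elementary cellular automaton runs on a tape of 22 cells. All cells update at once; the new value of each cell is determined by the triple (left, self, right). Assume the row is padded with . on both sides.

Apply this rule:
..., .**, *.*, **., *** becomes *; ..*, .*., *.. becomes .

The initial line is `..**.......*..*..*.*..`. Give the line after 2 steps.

.*********.******.....

*.**.*****........*..*
.*********.******.....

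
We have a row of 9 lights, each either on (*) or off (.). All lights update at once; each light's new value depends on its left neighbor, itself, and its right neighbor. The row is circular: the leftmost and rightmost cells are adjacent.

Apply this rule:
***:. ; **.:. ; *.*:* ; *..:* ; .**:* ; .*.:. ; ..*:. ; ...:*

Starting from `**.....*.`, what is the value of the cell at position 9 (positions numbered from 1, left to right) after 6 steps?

.

*.****..*
.**...*.*
**.**..*.
*.**.*..*
.**.*.*.*
**.*.*.*.
position 9 holds .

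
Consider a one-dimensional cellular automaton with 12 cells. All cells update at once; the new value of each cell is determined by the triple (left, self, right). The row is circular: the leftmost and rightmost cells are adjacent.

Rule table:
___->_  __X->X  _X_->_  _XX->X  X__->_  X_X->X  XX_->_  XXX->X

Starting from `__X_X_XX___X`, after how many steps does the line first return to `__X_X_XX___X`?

_X_X_XX___X_
X_X_XX___X__
_X_XX___X__X
X_XX___X__X_
_XX___X__X_X
XX___X__X_X_
X___X__X_X_X
___X__X_X_XX
__X__X_X_XX_
_X__X_X_XX__
X__X_X_XX___
__X_X_XX___X

12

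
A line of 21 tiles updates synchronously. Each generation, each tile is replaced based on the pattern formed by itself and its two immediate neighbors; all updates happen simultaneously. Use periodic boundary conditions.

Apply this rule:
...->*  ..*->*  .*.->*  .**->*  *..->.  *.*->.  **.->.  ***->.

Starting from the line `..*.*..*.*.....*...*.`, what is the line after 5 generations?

***.***.*.**.*.*****.

***.*.**.*.*****.***.
*...*.*..*.*.....*...
*.***.*.**.*.*****.**
..*...*.*..*.*.....*.
***.***.*.**.*.*****.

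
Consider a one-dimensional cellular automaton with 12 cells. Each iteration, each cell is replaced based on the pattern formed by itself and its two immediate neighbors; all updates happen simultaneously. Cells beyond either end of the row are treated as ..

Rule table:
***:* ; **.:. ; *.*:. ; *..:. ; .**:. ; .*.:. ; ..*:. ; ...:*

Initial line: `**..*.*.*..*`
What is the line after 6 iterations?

....****....

............
************
.**********.
..********..
*..******..*
....****....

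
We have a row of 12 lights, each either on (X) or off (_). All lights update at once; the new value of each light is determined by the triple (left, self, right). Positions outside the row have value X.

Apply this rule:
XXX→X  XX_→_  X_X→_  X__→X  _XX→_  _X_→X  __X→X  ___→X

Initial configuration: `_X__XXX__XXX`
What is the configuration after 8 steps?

_XXX_X_XX_XX
__X__X_____X
XXXXXXXXXXX_
XXXXXXXXXX__
XXXXXXXXX_XX
XXXXXXXX___X
XXXXXXX_XXX_
XXXXXX___X__

XXXXXX___X__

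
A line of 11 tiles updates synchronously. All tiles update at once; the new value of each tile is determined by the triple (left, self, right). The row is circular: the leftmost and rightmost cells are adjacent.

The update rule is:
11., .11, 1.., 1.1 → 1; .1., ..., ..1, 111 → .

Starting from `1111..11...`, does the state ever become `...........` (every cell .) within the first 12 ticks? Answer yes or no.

no

tick 1: 1..11.111..
tick 2: .1.1111.11.
tick 3: ..11..11111
tick 4: 1.111.1...1
tick 5: 111.11.1..1
tick 6: ..11111.1.1
tick 7: 1.1...11.1.
tick 8: .1.1..111.1
tick 9: 1.1.1.1.11.
tick 10: .1.1.1.1111
tick 11: 1.1.1.11..1
tick 12: 11.1.1111.1
tick 12 is 11.1.1111.1, still not uniform .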